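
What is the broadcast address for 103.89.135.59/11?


Network: 103.64.0.0/11
Host bits = 21
Set all host bits to 1:
Broadcast: 103.95.255.255


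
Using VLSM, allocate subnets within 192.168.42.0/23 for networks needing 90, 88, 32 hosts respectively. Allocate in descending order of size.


90 hosts -> /25 (126 usable): 192.168.42.0/25
88 hosts -> /25 (126 usable): 192.168.42.128/25
32 hosts -> /26 (62 usable): 192.168.43.0/26
Allocation: 192.168.42.0/25 (90 hosts, 126 usable); 192.168.42.128/25 (88 hosts, 126 usable); 192.168.43.0/26 (32 hosts, 62 usable)


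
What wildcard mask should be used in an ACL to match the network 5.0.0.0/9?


Subnet mask: 255.128.0.0
Wildcard = 255.255.255.255 - subnet mask
255 - 255 = 0
255 - 128 = 127
255 - 0 = 255
255 - 0 = 255
Wildcard: 0.127.255.255


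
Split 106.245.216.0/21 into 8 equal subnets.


New prefix = 21 + 3 = 24
Each subnet has 256 addresses
  106.245.216.0/24
  106.245.217.0/24
  106.245.218.0/24
  106.245.219.0/24
  106.245.220.0/24
  106.245.221.0/24
  106.245.222.0/24
  106.245.223.0/24
Subnets: 106.245.216.0/24, 106.245.217.0/24, 106.245.218.0/24, 106.245.219.0/24, 106.245.220.0/24, 106.245.221.0/24, 106.245.222.0/24, 106.245.223.0/24


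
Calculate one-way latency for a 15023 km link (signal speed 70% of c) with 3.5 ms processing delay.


Speed = 0.7 * 3e5 km/s = 210000 km/s
Propagation delay = 15023 / 210000 = 0.0715 s = 71.5381 ms
Processing delay = 3.5 ms
Total one-way latency = 75.0381 ms


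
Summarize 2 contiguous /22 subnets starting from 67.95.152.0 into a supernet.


Original prefix: /22
Number of subnets: 2 = 2^1
New prefix = 22 - 1 = 21
Supernet: 67.95.152.0/21


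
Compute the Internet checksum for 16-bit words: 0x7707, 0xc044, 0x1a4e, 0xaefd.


Sum all words (with carry folding):
+ 0x7707 = 0x7707
+ 0xc044 = 0x374c
+ 0x1a4e = 0x519a
+ 0xaefd = 0x0098
One's complement: ~0x0098
Checksum = 0xff67


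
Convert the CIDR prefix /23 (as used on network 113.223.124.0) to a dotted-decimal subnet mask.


/23 means 23 network bits, 9 host bits
Binary: 11111111111111111111111000000000
Mask: 255.255.254.0


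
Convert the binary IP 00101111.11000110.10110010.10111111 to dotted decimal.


00101111 = 47
11000110 = 198
10110010 = 178
10111111 = 191
IP: 47.198.178.191


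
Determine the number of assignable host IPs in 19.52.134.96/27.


Host bits = 32 - 27 = 5
Total addresses = 2^5 = 32
Usable = total - 2 (network and broadcast)
Usable hosts: 30


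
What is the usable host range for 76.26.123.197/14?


Network: 76.24.0.0
Broadcast: 76.27.255.255
First usable = network + 1
Last usable = broadcast - 1
Range: 76.24.0.1 to 76.27.255.254


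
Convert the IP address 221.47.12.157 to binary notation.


221 = 11011101
47 = 00101111
12 = 00001100
157 = 10011101
Binary: 11011101.00101111.00001100.10011101


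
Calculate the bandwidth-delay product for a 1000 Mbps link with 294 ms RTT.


BDP = bandwidth * RTT
= 1000 Mbps * 294 ms
= 1000 * 1e6 * 294 / 1000 bits
= 294000000 bits
= 36750000 bytes
= 35888.6719 KB
BDP = 294000000 bits (36750000 bytes)


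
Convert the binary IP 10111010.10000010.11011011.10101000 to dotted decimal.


10111010 = 186
10000010 = 130
11011011 = 219
10101000 = 168
IP: 186.130.219.168


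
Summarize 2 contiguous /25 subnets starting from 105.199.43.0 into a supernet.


Original prefix: /25
Number of subnets: 2 = 2^1
New prefix = 25 - 1 = 24
Supernet: 105.199.43.0/24


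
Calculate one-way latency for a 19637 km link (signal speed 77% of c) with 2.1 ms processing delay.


Speed = 0.77 * 3e5 km/s = 231000 km/s
Propagation delay = 19637 / 231000 = 0.085 s = 85.0087 ms
Processing delay = 2.1 ms
Total one-way latency = 87.1087 ms


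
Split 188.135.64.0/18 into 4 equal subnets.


New prefix = 18 + 2 = 20
Each subnet has 4096 addresses
  188.135.64.0/20
  188.135.80.0/20
  188.135.96.0/20
  188.135.112.0/20
Subnets: 188.135.64.0/20, 188.135.80.0/20, 188.135.96.0/20, 188.135.112.0/20


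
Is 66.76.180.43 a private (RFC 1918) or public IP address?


RFC 1918 private ranges:
  10.0.0.0/8 (10.0.0.0 - 10.255.255.255)
  172.16.0.0/12 (172.16.0.0 - 172.31.255.255)
  192.168.0.0/16 (192.168.0.0 - 192.168.255.255)
Public (not in any RFC 1918 range)


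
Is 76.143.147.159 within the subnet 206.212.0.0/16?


Subnet network: 206.212.0.0
Test IP AND mask: 76.143.0.0
No, 76.143.147.159 is not in 206.212.0.0/16


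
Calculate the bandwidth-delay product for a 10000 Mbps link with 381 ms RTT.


BDP = bandwidth * RTT
= 10000 Mbps * 381 ms
= 10000 * 1e6 * 381 / 1000 bits
= 3810000000 bits
= 476250000 bytes
= 465087.8906 KB
BDP = 3810000000 bits (476250000 bytes)


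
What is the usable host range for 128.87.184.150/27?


Network: 128.87.184.128
Broadcast: 128.87.184.159
First usable = network + 1
Last usable = broadcast - 1
Range: 128.87.184.129 to 128.87.184.158


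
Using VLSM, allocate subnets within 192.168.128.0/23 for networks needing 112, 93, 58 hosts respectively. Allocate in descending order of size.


112 hosts -> /25 (126 usable): 192.168.128.0/25
93 hosts -> /25 (126 usable): 192.168.128.128/25
58 hosts -> /26 (62 usable): 192.168.129.0/26
Allocation: 192.168.128.0/25 (112 hosts, 126 usable); 192.168.128.128/25 (93 hosts, 126 usable); 192.168.129.0/26 (58 hosts, 62 usable)


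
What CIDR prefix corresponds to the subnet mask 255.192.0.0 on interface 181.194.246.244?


Binary: 11111111.11000000.00000000.00000000
Count leading 1s
Prefix: /10


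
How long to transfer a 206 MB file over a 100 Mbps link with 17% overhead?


Effective throughput = 100 * (1 - 17/100) = 83 Mbps
File size in Mb = 206 * 8 = 1648 Mb
Time = 1648 / 83
Time = 19.8554 seconds


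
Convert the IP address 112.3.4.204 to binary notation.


112 = 01110000
3 = 00000011
4 = 00000100
204 = 11001100
Binary: 01110000.00000011.00000100.11001100


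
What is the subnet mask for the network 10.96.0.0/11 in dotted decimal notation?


/11 means 11 network bits, 21 host bits
Binary: 11111111111000000000000000000000
Mask: 255.224.0.0


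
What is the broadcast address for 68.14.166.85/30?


Network: 68.14.166.84/30
Host bits = 2
Set all host bits to 1:
Broadcast: 68.14.166.87


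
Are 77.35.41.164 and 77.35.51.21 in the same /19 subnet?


Mask: 255.255.224.0
77.35.41.164 AND mask = 77.35.32.0
77.35.51.21 AND mask = 77.35.32.0
Yes, same subnet (77.35.32.0)


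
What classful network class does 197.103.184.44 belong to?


First octet: 197
Binary: 11000101
110xxxxx -> Class C (192-223)
Class C, default mask 255.255.255.0 (/24)


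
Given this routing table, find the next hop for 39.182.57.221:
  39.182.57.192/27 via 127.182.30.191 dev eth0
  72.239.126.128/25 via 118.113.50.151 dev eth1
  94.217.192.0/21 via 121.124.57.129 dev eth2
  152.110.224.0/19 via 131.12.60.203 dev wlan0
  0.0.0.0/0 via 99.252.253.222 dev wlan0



Longest prefix match for 39.182.57.221:
  /27 39.182.57.192: MATCH
  /25 72.239.126.128: no
  /21 94.217.192.0: no
  /19 152.110.224.0: no
  /0 0.0.0.0: MATCH
Selected: next-hop 127.182.30.191 via eth0 (matched /27)


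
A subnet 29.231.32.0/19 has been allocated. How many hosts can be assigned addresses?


Host bits = 32 - 19 = 13
Total addresses = 2^13 = 8192
Usable = total - 2 (network and broadcast)
Usable hosts: 8190


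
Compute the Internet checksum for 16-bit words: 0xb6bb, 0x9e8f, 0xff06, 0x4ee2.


Sum all words (with carry folding):
+ 0xb6bb = 0xb6bb
+ 0x9e8f = 0x554b
+ 0xff06 = 0x5452
+ 0x4ee2 = 0xa334
One's complement: ~0xa334
Checksum = 0x5ccb


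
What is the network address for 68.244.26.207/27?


IP:   01000100.11110100.00011010.11001111
Mask: 11111111.11111111.11111111.11100000
AND operation:
Net:  01000100.11110100.00011010.11000000
Network: 68.244.26.192/27


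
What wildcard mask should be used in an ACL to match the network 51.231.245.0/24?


Subnet mask: 255.255.255.0
Wildcard = 255.255.255.255 - subnet mask
255 - 255 = 0
255 - 255 = 0
255 - 255 = 0
255 - 0 = 255
Wildcard: 0.0.0.255


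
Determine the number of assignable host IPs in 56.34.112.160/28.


Host bits = 32 - 28 = 4
Total addresses = 2^4 = 16
Usable = total - 2 (network and broadcast)
Usable hosts: 14


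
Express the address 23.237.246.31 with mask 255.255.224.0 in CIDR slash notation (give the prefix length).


Binary: 11111111.11111111.11100000.00000000
Count leading 1s
Prefix: /19


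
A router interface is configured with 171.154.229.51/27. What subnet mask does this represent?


/27 means 27 network bits, 5 host bits
Binary: 11111111111111111111111111100000
Mask: 255.255.255.224


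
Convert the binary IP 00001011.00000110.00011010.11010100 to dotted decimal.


00001011 = 11
00000110 = 6
00011010 = 26
11010100 = 212
IP: 11.6.26.212


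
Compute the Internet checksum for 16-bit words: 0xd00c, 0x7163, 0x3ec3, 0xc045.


Sum all words (with carry folding):
+ 0xd00c = 0xd00c
+ 0x7163 = 0x4170
+ 0x3ec3 = 0x8033
+ 0xc045 = 0x4079
One's complement: ~0x4079
Checksum = 0xbf86


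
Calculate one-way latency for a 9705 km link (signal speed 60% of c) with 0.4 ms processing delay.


Speed = 0.6 * 3e5 km/s = 180000 km/s
Propagation delay = 9705 / 180000 = 0.0539 s = 53.9167 ms
Processing delay = 0.4 ms
Total one-way latency = 54.3167 ms


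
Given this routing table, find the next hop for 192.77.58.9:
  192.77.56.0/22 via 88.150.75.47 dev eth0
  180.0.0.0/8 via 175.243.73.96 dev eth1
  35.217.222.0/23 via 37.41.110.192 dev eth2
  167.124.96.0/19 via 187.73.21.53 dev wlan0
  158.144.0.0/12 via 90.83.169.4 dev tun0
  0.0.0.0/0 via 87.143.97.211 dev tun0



Longest prefix match for 192.77.58.9:
  /22 192.77.56.0: MATCH
  /8 180.0.0.0: no
  /23 35.217.222.0: no
  /19 167.124.96.0: no
  /12 158.144.0.0: no
  /0 0.0.0.0: MATCH
Selected: next-hop 88.150.75.47 via eth0 (matched /22)


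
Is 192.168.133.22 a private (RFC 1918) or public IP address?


RFC 1918 private ranges:
  10.0.0.0/8 (10.0.0.0 - 10.255.255.255)
  172.16.0.0/12 (172.16.0.0 - 172.31.255.255)
  192.168.0.0/16 (192.168.0.0 - 192.168.255.255)
Private (in 192.168.0.0/16)


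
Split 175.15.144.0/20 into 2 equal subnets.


New prefix = 20 + 1 = 21
Each subnet has 2048 addresses
  175.15.144.0/21
  175.15.152.0/21
Subnets: 175.15.144.0/21, 175.15.152.0/21


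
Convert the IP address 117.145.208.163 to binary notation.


117 = 01110101
145 = 10010001
208 = 11010000
163 = 10100011
Binary: 01110101.10010001.11010000.10100011


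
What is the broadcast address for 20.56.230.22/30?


Network: 20.56.230.20/30
Host bits = 2
Set all host bits to 1:
Broadcast: 20.56.230.23


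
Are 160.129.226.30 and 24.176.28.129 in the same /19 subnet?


Mask: 255.255.224.0
160.129.226.30 AND mask = 160.129.224.0
24.176.28.129 AND mask = 24.176.0.0
No, different subnets (160.129.224.0 vs 24.176.0.0)


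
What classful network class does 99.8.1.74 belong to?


First octet: 99
Binary: 01100011
0xxxxxxx -> Class A (1-126)
Class A, default mask 255.0.0.0 (/8)


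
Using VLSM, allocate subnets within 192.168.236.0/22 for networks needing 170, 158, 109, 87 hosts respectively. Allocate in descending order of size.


170 hosts -> /24 (254 usable): 192.168.236.0/24
158 hosts -> /24 (254 usable): 192.168.237.0/24
109 hosts -> /25 (126 usable): 192.168.238.0/25
87 hosts -> /25 (126 usable): 192.168.238.128/25
Allocation: 192.168.236.0/24 (170 hosts, 254 usable); 192.168.237.0/24 (158 hosts, 254 usable); 192.168.238.0/25 (109 hosts, 126 usable); 192.168.238.128/25 (87 hosts, 126 usable)


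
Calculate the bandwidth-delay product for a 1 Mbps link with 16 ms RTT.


BDP = bandwidth * RTT
= 1 Mbps * 16 ms
= 1 * 1e6 * 16 / 1000 bits
= 16000 bits
= 2000 bytes
= 1.9531 KB
BDP = 16000 bits (2000 bytes)


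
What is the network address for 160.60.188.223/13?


IP:   10100000.00111100.10111100.11011111
Mask: 11111111.11111000.00000000.00000000
AND operation:
Net:  10100000.00111000.00000000.00000000
Network: 160.56.0.0/13


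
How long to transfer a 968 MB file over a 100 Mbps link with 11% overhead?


Effective throughput = 100 * (1 - 11/100) = 89 Mbps
File size in Mb = 968 * 8 = 7744 Mb
Time = 7744 / 89
Time = 87.0112 seconds


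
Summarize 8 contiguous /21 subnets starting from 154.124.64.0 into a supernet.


Original prefix: /21
Number of subnets: 8 = 2^3
New prefix = 21 - 3 = 18
Supernet: 154.124.64.0/18


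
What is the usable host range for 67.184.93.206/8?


Network: 67.0.0.0
Broadcast: 67.255.255.255
First usable = network + 1
Last usable = broadcast - 1
Range: 67.0.0.1 to 67.255.255.254


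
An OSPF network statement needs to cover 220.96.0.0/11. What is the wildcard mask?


Subnet mask: 255.224.0.0
Wildcard = 255.255.255.255 - subnet mask
255 - 255 = 0
255 - 224 = 31
255 - 0 = 255
255 - 0 = 255
Wildcard: 0.31.255.255


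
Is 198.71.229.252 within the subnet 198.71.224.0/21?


Subnet network: 198.71.224.0
Test IP AND mask: 198.71.224.0
Yes, 198.71.229.252 is in 198.71.224.0/21


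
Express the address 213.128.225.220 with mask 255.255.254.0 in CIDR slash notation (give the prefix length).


Binary: 11111111.11111111.11111110.00000000
Count leading 1s
Prefix: /23


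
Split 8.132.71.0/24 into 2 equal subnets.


New prefix = 24 + 1 = 25
Each subnet has 128 addresses
  8.132.71.0/25
  8.132.71.128/25
Subnets: 8.132.71.0/25, 8.132.71.128/25


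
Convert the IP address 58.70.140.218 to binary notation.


58 = 00111010
70 = 01000110
140 = 10001100
218 = 11011010
Binary: 00111010.01000110.10001100.11011010


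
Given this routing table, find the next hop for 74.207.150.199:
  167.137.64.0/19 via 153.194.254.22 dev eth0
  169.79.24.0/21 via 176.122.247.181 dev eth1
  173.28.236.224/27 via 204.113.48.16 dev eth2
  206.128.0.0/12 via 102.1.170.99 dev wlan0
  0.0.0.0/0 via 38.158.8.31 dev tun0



Longest prefix match for 74.207.150.199:
  /19 167.137.64.0: no
  /21 169.79.24.0: no
  /27 173.28.236.224: no
  /12 206.128.0.0: no
  /0 0.0.0.0: MATCH
Selected: next-hop 38.158.8.31 via tun0 (matched /0)


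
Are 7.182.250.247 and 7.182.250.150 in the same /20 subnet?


Mask: 255.255.240.0
7.182.250.247 AND mask = 7.182.240.0
7.182.250.150 AND mask = 7.182.240.0
Yes, same subnet (7.182.240.0)


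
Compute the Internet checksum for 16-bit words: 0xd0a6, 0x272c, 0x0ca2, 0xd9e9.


Sum all words (with carry folding):
+ 0xd0a6 = 0xd0a6
+ 0x272c = 0xf7d2
+ 0x0ca2 = 0x0475
+ 0xd9e9 = 0xde5e
One's complement: ~0xde5e
Checksum = 0x21a1


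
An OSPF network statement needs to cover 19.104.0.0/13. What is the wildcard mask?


Subnet mask: 255.248.0.0
Wildcard = 255.255.255.255 - subnet mask
255 - 255 = 0
255 - 248 = 7
255 - 0 = 255
255 - 0 = 255
Wildcard: 0.7.255.255


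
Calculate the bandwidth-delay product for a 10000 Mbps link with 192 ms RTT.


BDP = bandwidth * RTT
= 10000 Mbps * 192 ms
= 10000 * 1e6 * 192 / 1000 bits
= 1920000000 bits
= 240000000 bytes
= 234375 KB
BDP = 1920000000 bits (240000000 bytes)


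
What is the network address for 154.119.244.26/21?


IP:   10011010.01110111.11110100.00011010
Mask: 11111111.11111111.11111000.00000000
AND operation:
Net:  10011010.01110111.11110000.00000000
Network: 154.119.240.0/21


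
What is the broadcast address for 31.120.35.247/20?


Network: 31.120.32.0/20
Host bits = 12
Set all host bits to 1:
Broadcast: 31.120.47.255


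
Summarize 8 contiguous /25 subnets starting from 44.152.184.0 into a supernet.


Original prefix: /25
Number of subnets: 8 = 2^3
New prefix = 25 - 3 = 22
Supernet: 44.152.184.0/22


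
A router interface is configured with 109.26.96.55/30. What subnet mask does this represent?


/30 means 30 network bits, 2 host bits
Binary: 11111111111111111111111111111100
Mask: 255.255.255.252


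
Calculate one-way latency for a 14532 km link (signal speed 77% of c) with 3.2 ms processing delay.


Speed = 0.77 * 3e5 km/s = 231000 km/s
Propagation delay = 14532 / 231000 = 0.0629 s = 62.9091 ms
Processing delay = 3.2 ms
Total one-way latency = 66.1091 ms


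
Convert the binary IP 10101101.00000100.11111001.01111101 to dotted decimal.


10101101 = 173
00000100 = 4
11111001 = 249
01111101 = 125
IP: 173.4.249.125


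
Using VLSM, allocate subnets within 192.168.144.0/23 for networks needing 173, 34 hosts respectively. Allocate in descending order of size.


173 hosts -> /24 (254 usable): 192.168.144.0/24
34 hosts -> /26 (62 usable): 192.168.145.0/26
Allocation: 192.168.144.0/24 (173 hosts, 254 usable); 192.168.145.0/26 (34 hosts, 62 usable)


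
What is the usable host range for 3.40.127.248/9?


Network: 3.0.0.0
Broadcast: 3.127.255.255
First usable = network + 1
Last usable = broadcast - 1
Range: 3.0.0.1 to 3.127.255.254


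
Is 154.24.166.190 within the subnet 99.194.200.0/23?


Subnet network: 99.194.200.0
Test IP AND mask: 154.24.166.0
No, 154.24.166.190 is not in 99.194.200.0/23


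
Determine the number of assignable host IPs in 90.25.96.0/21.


Host bits = 32 - 21 = 11
Total addresses = 2^11 = 2048
Usable = total - 2 (network and broadcast)
Usable hosts: 2046


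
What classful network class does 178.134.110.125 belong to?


First octet: 178
Binary: 10110010
10xxxxxx -> Class B (128-191)
Class B, default mask 255.255.0.0 (/16)


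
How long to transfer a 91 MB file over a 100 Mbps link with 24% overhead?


Effective throughput = 100 * (1 - 24/100) = 76 Mbps
File size in Mb = 91 * 8 = 728 Mb
Time = 728 / 76
Time = 9.5789 seconds


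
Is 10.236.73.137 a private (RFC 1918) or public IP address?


RFC 1918 private ranges:
  10.0.0.0/8 (10.0.0.0 - 10.255.255.255)
  172.16.0.0/12 (172.16.0.0 - 172.31.255.255)
  192.168.0.0/16 (192.168.0.0 - 192.168.255.255)
Private (in 10.0.0.0/8)


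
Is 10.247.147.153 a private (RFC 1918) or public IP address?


RFC 1918 private ranges:
  10.0.0.0/8 (10.0.0.0 - 10.255.255.255)
  172.16.0.0/12 (172.16.0.0 - 172.31.255.255)
  192.168.0.0/16 (192.168.0.0 - 192.168.255.255)
Private (in 10.0.0.0/8)


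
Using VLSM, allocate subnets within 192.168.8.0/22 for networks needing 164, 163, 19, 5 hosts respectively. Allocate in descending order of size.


164 hosts -> /24 (254 usable): 192.168.8.0/24
163 hosts -> /24 (254 usable): 192.168.9.0/24
19 hosts -> /27 (30 usable): 192.168.10.0/27
5 hosts -> /29 (6 usable): 192.168.10.32/29
Allocation: 192.168.8.0/24 (164 hosts, 254 usable); 192.168.9.0/24 (163 hosts, 254 usable); 192.168.10.0/27 (19 hosts, 30 usable); 192.168.10.32/29 (5 hosts, 6 usable)


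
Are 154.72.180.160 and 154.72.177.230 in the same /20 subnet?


Mask: 255.255.240.0
154.72.180.160 AND mask = 154.72.176.0
154.72.177.230 AND mask = 154.72.176.0
Yes, same subnet (154.72.176.0)


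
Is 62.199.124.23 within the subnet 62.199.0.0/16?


Subnet network: 62.199.0.0
Test IP AND mask: 62.199.0.0
Yes, 62.199.124.23 is in 62.199.0.0/16


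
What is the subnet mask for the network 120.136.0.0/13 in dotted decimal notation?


/13 means 13 network bits, 19 host bits
Binary: 11111111111110000000000000000000
Mask: 255.248.0.0


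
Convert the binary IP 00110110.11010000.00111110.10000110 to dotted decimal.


00110110 = 54
11010000 = 208
00111110 = 62
10000110 = 134
IP: 54.208.62.134


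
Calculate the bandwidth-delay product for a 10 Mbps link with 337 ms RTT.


BDP = bandwidth * RTT
= 10 Mbps * 337 ms
= 10 * 1e6 * 337 / 1000 bits
= 3370000 bits
= 421250 bytes
= 411.377 KB
BDP = 3370000 bits (421250 bytes)


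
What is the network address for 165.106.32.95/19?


IP:   10100101.01101010.00100000.01011111
Mask: 11111111.11111111.11100000.00000000
AND operation:
Net:  10100101.01101010.00100000.00000000
Network: 165.106.32.0/19


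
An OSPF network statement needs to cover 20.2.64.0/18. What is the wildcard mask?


Subnet mask: 255.255.192.0
Wildcard = 255.255.255.255 - subnet mask
255 - 255 = 0
255 - 255 = 0
255 - 192 = 63
255 - 0 = 255
Wildcard: 0.0.63.255


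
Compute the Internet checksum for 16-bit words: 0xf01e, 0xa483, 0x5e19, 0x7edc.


Sum all words (with carry folding):
+ 0xf01e = 0xf01e
+ 0xa483 = 0x94a2
+ 0x5e19 = 0xf2bb
+ 0x7edc = 0x7198
One's complement: ~0x7198
Checksum = 0x8e67


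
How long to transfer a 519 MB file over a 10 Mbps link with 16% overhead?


Effective throughput = 10 * (1 - 16/100) = 8.4 Mbps
File size in Mb = 519 * 8 = 4152 Mb
Time = 4152 / 8.4
Time = 494.2857 seconds


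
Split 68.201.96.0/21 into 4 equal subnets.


New prefix = 21 + 2 = 23
Each subnet has 512 addresses
  68.201.96.0/23
  68.201.98.0/23
  68.201.100.0/23
  68.201.102.0/23
Subnets: 68.201.96.0/23, 68.201.98.0/23, 68.201.100.0/23, 68.201.102.0/23


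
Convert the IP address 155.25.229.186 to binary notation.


155 = 10011011
25 = 00011001
229 = 11100101
186 = 10111010
Binary: 10011011.00011001.11100101.10111010


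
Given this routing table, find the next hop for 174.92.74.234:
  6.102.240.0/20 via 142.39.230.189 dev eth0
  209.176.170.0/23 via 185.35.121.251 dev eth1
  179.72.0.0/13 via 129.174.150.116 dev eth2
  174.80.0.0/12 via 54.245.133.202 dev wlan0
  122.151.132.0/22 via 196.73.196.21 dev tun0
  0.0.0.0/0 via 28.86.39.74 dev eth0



Longest prefix match for 174.92.74.234:
  /20 6.102.240.0: no
  /23 209.176.170.0: no
  /13 179.72.0.0: no
  /12 174.80.0.0: MATCH
  /22 122.151.132.0: no
  /0 0.0.0.0: MATCH
Selected: next-hop 54.245.133.202 via wlan0 (matched /12)


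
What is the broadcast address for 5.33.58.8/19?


Network: 5.33.32.0/19
Host bits = 13
Set all host bits to 1:
Broadcast: 5.33.63.255


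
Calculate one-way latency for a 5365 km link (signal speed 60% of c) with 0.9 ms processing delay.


Speed = 0.6 * 3e5 km/s = 180000 km/s
Propagation delay = 5365 / 180000 = 0.0298 s = 29.8056 ms
Processing delay = 0.9 ms
Total one-way latency = 30.7056 ms


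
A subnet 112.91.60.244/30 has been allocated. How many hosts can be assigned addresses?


Host bits = 32 - 30 = 2
Total addresses = 2^2 = 4
Usable = total - 2 (network and broadcast)
Usable hosts: 2


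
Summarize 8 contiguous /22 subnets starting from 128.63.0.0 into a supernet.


Original prefix: /22
Number of subnets: 8 = 2^3
New prefix = 22 - 3 = 19
Supernet: 128.63.0.0/19


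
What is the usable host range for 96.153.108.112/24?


Network: 96.153.108.0
Broadcast: 96.153.108.255
First usable = network + 1
Last usable = broadcast - 1
Range: 96.153.108.1 to 96.153.108.254


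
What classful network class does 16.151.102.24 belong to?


First octet: 16
Binary: 00010000
0xxxxxxx -> Class A (1-126)
Class A, default mask 255.0.0.0 (/8)


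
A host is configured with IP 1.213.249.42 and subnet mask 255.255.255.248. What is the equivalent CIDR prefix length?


Binary: 11111111.11111111.11111111.11111000
Count leading 1s
Prefix: /29


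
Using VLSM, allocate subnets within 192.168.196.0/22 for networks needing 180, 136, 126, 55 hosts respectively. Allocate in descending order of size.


180 hosts -> /24 (254 usable): 192.168.196.0/24
136 hosts -> /24 (254 usable): 192.168.197.0/24
126 hosts -> /25 (126 usable): 192.168.198.0/25
55 hosts -> /26 (62 usable): 192.168.198.128/26
Allocation: 192.168.196.0/24 (180 hosts, 254 usable); 192.168.197.0/24 (136 hosts, 254 usable); 192.168.198.0/25 (126 hosts, 126 usable); 192.168.198.128/26 (55 hosts, 62 usable)


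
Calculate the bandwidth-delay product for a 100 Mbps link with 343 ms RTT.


BDP = bandwidth * RTT
= 100 Mbps * 343 ms
= 100 * 1e6 * 343 / 1000 bits
= 34300000 bits
= 4287500 bytes
= 4187.0117 KB
BDP = 34300000 bits (4287500 bytes)


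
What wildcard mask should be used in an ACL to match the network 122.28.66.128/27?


Subnet mask: 255.255.255.224
Wildcard = 255.255.255.255 - subnet mask
255 - 255 = 0
255 - 255 = 0
255 - 255 = 0
255 - 224 = 31
Wildcard: 0.0.0.31


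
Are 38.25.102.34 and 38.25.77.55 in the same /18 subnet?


Mask: 255.255.192.0
38.25.102.34 AND mask = 38.25.64.0
38.25.77.55 AND mask = 38.25.64.0
Yes, same subnet (38.25.64.0)


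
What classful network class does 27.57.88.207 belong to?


First octet: 27
Binary: 00011011
0xxxxxxx -> Class A (1-126)
Class A, default mask 255.0.0.0 (/8)


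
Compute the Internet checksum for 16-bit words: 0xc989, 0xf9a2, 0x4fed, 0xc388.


Sum all words (with carry folding):
+ 0xc989 = 0xc989
+ 0xf9a2 = 0xc32c
+ 0x4fed = 0x131a
+ 0xc388 = 0xd6a2
One's complement: ~0xd6a2
Checksum = 0x295d


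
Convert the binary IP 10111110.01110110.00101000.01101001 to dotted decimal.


10111110 = 190
01110110 = 118
00101000 = 40
01101001 = 105
IP: 190.118.40.105


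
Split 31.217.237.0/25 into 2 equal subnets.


New prefix = 25 + 1 = 26
Each subnet has 64 addresses
  31.217.237.0/26
  31.217.237.64/26
Subnets: 31.217.237.0/26, 31.217.237.64/26


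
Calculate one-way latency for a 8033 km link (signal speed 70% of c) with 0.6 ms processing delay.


Speed = 0.7 * 3e5 km/s = 210000 km/s
Propagation delay = 8033 / 210000 = 0.0383 s = 38.2524 ms
Processing delay = 0.6 ms
Total one-way latency = 38.8524 ms


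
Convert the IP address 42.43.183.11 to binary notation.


42 = 00101010
43 = 00101011
183 = 10110111
11 = 00001011
Binary: 00101010.00101011.10110111.00001011


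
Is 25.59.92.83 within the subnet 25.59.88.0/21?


Subnet network: 25.59.88.0
Test IP AND mask: 25.59.88.0
Yes, 25.59.92.83 is in 25.59.88.0/21


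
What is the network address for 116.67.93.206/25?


IP:   01110100.01000011.01011101.11001110
Mask: 11111111.11111111.11111111.10000000
AND operation:
Net:  01110100.01000011.01011101.10000000
Network: 116.67.93.128/25


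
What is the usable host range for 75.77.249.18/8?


Network: 75.0.0.0
Broadcast: 75.255.255.255
First usable = network + 1
Last usable = broadcast - 1
Range: 75.0.0.1 to 75.255.255.254


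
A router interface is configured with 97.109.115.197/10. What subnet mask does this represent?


/10 means 10 network bits, 22 host bits
Binary: 11111111110000000000000000000000
Mask: 255.192.0.0


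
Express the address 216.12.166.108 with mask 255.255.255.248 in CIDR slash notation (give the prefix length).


Binary: 11111111.11111111.11111111.11111000
Count leading 1s
Prefix: /29


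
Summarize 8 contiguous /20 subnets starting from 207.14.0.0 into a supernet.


Original prefix: /20
Number of subnets: 8 = 2^3
New prefix = 20 - 3 = 17
Supernet: 207.14.0.0/17


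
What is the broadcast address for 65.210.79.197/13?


Network: 65.208.0.0/13
Host bits = 19
Set all host bits to 1:
Broadcast: 65.215.255.255


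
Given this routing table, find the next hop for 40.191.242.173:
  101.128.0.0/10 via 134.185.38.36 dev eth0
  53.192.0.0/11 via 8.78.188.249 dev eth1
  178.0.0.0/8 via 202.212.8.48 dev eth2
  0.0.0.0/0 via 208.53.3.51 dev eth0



Longest prefix match for 40.191.242.173:
  /10 101.128.0.0: no
  /11 53.192.0.0: no
  /8 178.0.0.0: no
  /0 0.0.0.0: MATCH
Selected: next-hop 208.53.3.51 via eth0 (matched /0)


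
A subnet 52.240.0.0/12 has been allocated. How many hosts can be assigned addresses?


Host bits = 32 - 12 = 20
Total addresses = 2^20 = 1048576
Usable = total - 2 (network and broadcast)
Usable hosts: 1048574


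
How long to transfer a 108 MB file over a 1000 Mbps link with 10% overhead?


Effective throughput = 1000 * (1 - 10/100) = 900 Mbps
File size in Mb = 108 * 8 = 864 Mb
Time = 864 / 900
Time = 0.96 seconds


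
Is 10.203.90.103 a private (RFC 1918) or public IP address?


RFC 1918 private ranges:
  10.0.0.0/8 (10.0.0.0 - 10.255.255.255)
  172.16.0.0/12 (172.16.0.0 - 172.31.255.255)
  192.168.0.0/16 (192.168.0.0 - 192.168.255.255)
Private (in 10.0.0.0/8)


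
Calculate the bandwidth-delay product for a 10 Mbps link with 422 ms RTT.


BDP = bandwidth * RTT
= 10 Mbps * 422 ms
= 10 * 1e6 * 422 / 1000 bits
= 4220000 bits
= 527500 bytes
= 515.1367 KB
BDP = 4220000 bits (527500 bytes)


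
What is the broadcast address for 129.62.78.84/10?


Network: 129.0.0.0/10
Host bits = 22
Set all host bits to 1:
Broadcast: 129.63.255.255


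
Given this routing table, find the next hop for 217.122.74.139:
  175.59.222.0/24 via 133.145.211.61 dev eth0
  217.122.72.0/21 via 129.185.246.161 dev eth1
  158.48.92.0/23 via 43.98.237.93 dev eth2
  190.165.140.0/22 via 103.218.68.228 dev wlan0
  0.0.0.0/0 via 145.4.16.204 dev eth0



Longest prefix match for 217.122.74.139:
  /24 175.59.222.0: no
  /21 217.122.72.0: MATCH
  /23 158.48.92.0: no
  /22 190.165.140.0: no
  /0 0.0.0.0: MATCH
Selected: next-hop 129.185.246.161 via eth1 (matched /21)


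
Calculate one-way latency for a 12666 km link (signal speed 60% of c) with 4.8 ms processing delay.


Speed = 0.6 * 3e5 km/s = 180000 km/s
Propagation delay = 12666 / 180000 = 0.0704 s = 70.3667 ms
Processing delay = 4.8 ms
Total one-way latency = 75.1667 ms


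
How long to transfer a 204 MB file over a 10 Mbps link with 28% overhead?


Effective throughput = 10 * (1 - 28/100) = 7.2 Mbps
File size in Mb = 204 * 8 = 1632 Mb
Time = 1632 / 7.2
Time = 226.6667 seconds


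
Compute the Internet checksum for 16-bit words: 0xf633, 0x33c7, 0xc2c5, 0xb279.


Sum all words (with carry folding):
+ 0xf633 = 0xf633
+ 0x33c7 = 0x29fb
+ 0xc2c5 = 0xecc0
+ 0xb279 = 0x9f3a
One's complement: ~0x9f3a
Checksum = 0x60c5


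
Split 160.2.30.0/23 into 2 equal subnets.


New prefix = 23 + 1 = 24
Each subnet has 256 addresses
  160.2.30.0/24
  160.2.31.0/24
Subnets: 160.2.30.0/24, 160.2.31.0/24


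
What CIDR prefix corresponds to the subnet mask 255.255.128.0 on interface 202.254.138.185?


Binary: 11111111.11111111.10000000.00000000
Count leading 1s
Prefix: /17


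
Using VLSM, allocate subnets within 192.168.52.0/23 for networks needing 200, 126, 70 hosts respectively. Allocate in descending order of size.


200 hosts -> /24 (254 usable): 192.168.52.0/24
126 hosts -> /25 (126 usable): 192.168.53.0/25
70 hosts -> /25 (126 usable): 192.168.53.128/25
Allocation: 192.168.52.0/24 (200 hosts, 254 usable); 192.168.53.0/25 (126 hosts, 126 usable); 192.168.53.128/25 (70 hosts, 126 usable)


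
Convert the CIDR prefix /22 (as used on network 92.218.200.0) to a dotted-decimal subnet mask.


/22 means 22 network bits, 10 host bits
Binary: 11111111111111111111110000000000
Mask: 255.255.252.0


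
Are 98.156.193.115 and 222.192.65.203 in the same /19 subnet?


Mask: 255.255.224.0
98.156.193.115 AND mask = 98.156.192.0
222.192.65.203 AND mask = 222.192.64.0
No, different subnets (98.156.192.0 vs 222.192.64.0)


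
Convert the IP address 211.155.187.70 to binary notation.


211 = 11010011
155 = 10011011
187 = 10111011
70 = 01000110
Binary: 11010011.10011011.10111011.01000110


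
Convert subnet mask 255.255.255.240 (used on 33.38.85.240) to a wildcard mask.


Subnet mask: 255.255.255.240
Wildcard = 255.255.255.255 - subnet mask
255 - 255 = 0
255 - 255 = 0
255 - 255 = 0
255 - 240 = 15
Wildcard: 0.0.0.15


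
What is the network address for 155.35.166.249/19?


IP:   10011011.00100011.10100110.11111001
Mask: 11111111.11111111.11100000.00000000
AND operation:
Net:  10011011.00100011.10100000.00000000
Network: 155.35.160.0/19


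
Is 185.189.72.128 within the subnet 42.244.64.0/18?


Subnet network: 42.244.64.0
Test IP AND mask: 185.189.64.0
No, 185.189.72.128 is not in 42.244.64.0/18


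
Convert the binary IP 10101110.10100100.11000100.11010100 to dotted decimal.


10101110 = 174
10100100 = 164
11000100 = 196
11010100 = 212
IP: 174.164.196.212


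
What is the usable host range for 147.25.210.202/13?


Network: 147.24.0.0
Broadcast: 147.31.255.255
First usable = network + 1
Last usable = broadcast - 1
Range: 147.24.0.1 to 147.31.255.254


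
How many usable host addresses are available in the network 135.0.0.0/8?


Host bits = 32 - 8 = 24
Total addresses = 2^24 = 16777216
Usable = total - 2 (network and broadcast)
Usable hosts: 16777214


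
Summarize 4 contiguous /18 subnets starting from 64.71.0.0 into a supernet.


Original prefix: /18
Number of subnets: 4 = 2^2
New prefix = 18 - 2 = 16
Supernet: 64.71.0.0/16


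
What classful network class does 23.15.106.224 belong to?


First octet: 23
Binary: 00010111
0xxxxxxx -> Class A (1-126)
Class A, default mask 255.0.0.0 (/8)


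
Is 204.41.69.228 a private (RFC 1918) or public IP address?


RFC 1918 private ranges:
  10.0.0.0/8 (10.0.0.0 - 10.255.255.255)
  172.16.0.0/12 (172.16.0.0 - 172.31.255.255)
  192.168.0.0/16 (192.168.0.0 - 192.168.255.255)
Public (not in any RFC 1918 range)


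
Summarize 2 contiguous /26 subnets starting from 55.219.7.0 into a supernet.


Original prefix: /26
Number of subnets: 2 = 2^1
New prefix = 26 - 1 = 25
Supernet: 55.219.7.0/25


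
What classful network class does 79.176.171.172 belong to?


First octet: 79
Binary: 01001111
0xxxxxxx -> Class A (1-126)
Class A, default mask 255.0.0.0 (/8)


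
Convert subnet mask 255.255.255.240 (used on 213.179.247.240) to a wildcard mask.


Subnet mask: 255.255.255.240
Wildcard = 255.255.255.255 - subnet mask
255 - 255 = 0
255 - 255 = 0
255 - 255 = 0
255 - 240 = 15
Wildcard: 0.0.0.15


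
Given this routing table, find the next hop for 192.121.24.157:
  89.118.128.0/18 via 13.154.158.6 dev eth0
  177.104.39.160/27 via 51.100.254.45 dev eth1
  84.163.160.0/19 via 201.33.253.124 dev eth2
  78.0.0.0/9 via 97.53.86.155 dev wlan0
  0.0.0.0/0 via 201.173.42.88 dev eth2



Longest prefix match for 192.121.24.157:
  /18 89.118.128.0: no
  /27 177.104.39.160: no
  /19 84.163.160.0: no
  /9 78.0.0.0: no
  /0 0.0.0.0: MATCH
Selected: next-hop 201.173.42.88 via eth2 (matched /0)


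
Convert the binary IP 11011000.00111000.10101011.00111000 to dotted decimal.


11011000 = 216
00111000 = 56
10101011 = 171
00111000 = 56
IP: 216.56.171.56


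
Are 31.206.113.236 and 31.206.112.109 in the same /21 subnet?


Mask: 255.255.248.0
31.206.113.236 AND mask = 31.206.112.0
31.206.112.109 AND mask = 31.206.112.0
Yes, same subnet (31.206.112.0)


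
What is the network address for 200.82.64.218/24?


IP:   11001000.01010010.01000000.11011010
Mask: 11111111.11111111.11111111.00000000
AND operation:
Net:  11001000.01010010.01000000.00000000
Network: 200.82.64.0/24


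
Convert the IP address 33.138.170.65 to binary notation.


33 = 00100001
138 = 10001010
170 = 10101010
65 = 01000001
Binary: 00100001.10001010.10101010.01000001


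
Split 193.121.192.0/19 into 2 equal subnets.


New prefix = 19 + 1 = 20
Each subnet has 4096 addresses
  193.121.192.0/20
  193.121.208.0/20
Subnets: 193.121.192.0/20, 193.121.208.0/20


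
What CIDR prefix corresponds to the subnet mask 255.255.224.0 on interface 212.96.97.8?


Binary: 11111111.11111111.11100000.00000000
Count leading 1s
Prefix: /19


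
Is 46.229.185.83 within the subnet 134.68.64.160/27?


Subnet network: 134.68.64.160
Test IP AND mask: 46.229.185.64
No, 46.229.185.83 is not in 134.68.64.160/27


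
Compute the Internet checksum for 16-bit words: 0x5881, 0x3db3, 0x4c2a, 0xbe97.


Sum all words (with carry folding):
+ 0x5881 = 0x5881
+ 0x3db3 = 0x9634
+ 0x4c2a = 0xe25e
+ 0xbe97 = 0xa0f6
One's complement: ~0xa0f6
Checksum = 0x5f09


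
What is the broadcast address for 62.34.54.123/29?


Network: 62.34.54.120/29
Host bits = 3
Set all host bits to 1:
Broadcast: 62.34.54.127


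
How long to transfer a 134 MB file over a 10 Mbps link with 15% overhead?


Effective throughput = 10 * (1 - 15/100) = 8.5 Mbps
File size in Mb = 134 * 8 = 1072 Mb
Time = 1072 / 8.5
Time = 126.1176 seconds


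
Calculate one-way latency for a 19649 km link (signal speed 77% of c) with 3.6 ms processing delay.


Speed = 0.77 * 3e5 km/s = 231000 km/s
Propagation delay = 19649 / 231000 = 0.0851 s = 85.0606 ms
Processing delay = 3.6 ms
Total one-way latency = 88.6606 ms


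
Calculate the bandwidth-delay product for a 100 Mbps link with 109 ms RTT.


BDP = bandwidth * RTT
= 100 Mbps * 109 ms
= 100 * 1e6 * 109 / 1000 bits
= 10900000 bits
= 1362500 bytes
= 1330.5664 KB
BDP = 10900000 bits (1362500 bytes)


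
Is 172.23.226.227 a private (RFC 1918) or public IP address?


RFC 1918 private ranges:
  10.0.0.0/8 (10.0.0.0 - 10.255.255.255)
  172.16.0.0/12 (172.16.0.0 - 172.31.255.255)
  192.168.0.0/16 (192.168.0.0 - 192.168.255.255)
Private (in 172.16.0.0/12)


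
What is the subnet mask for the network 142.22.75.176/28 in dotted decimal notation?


/28 means 28 network bits, 4 host bits
Binary: 11111111111111111111111111110000
Mask: 255.255.255.240


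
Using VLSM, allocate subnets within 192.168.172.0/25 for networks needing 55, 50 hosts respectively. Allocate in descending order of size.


55 hosts -> /26 (62 usable): 192.168.172.0/26
50 hosts -> /26 (62 usable): 192.168.172.64/26
Allocation: 192.168.172.0/26 (55 hosts, 62 usable); 192.168.172.64/26 (50 hosts, 62 usable)


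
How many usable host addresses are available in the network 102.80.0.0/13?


Host bits = 32 - 13 = 19
Total addresses = 2^19 = 524288
Usable = total - 2 (network and broadcast)
Usable hosts: 524286


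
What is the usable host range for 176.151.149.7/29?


Network: 176.151.149.0
Broadcast: 176.151.149.7
First usable = network + 1
Last usable = broadcast - 1
Range: 176.151.149.1 to 176.151.149.6


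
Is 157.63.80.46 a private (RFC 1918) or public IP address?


RFC 1918 private ranges:
  10.0.0.0/8 (10.0.0.0 - 10.255.255.255)
  172.16.0.0/12 (172.16.0.0 - 172.31.255.255)
  192.168.0.0/16 (192.168.0.0 - 192.168.255.255)
Public (not in any RFC 1918 range)


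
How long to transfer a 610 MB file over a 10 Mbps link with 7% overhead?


Effective throughput = 10 * (1 - 7/100) = 9.3 Mbps
File size in Mb = 610 * 8 = 4880 Mb
Time = 4880 / 9.3
Time = 524.7312 seconds


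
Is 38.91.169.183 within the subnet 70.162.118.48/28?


Subnet network: 70.162.118.48
Test IP AND mask: 38.91.169.176
No, 38.91.169.183 is not in 70.162.118.48/28


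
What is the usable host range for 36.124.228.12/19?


Network: 36.124.224.0
Broadcast: 36.124.255.255
First usable = network + 1
Last usable = broadcast - 1
Range: 36.124.224.1 to 36.124.255.254


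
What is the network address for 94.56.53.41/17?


IP:   01011110.00111000.00110101.00101001
Mask: 11111111.11111111.10000000.00000000
AND operation:
Net:  01011110.00111000.00000000.00000000
Network: 94.56.0.0/17


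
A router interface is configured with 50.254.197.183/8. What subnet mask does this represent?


/8 means 8 network bits, 24 host bits
Binary: 11111111000000000000000000000000
Mask: 255.0.0.0


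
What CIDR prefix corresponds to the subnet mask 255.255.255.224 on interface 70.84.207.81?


Binary: 11111111.11111111.11111111.11100000
Count leading 1s
Prefix: /27


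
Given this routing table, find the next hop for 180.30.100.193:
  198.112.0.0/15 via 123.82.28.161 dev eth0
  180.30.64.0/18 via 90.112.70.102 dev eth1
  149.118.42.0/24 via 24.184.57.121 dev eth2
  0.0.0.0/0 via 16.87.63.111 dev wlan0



Longest prefix match for 180.30.100.193:
  /15 198.112.0.0: no
  /18 180.30.64.0: MATCH
  /24 149.118.42.0: no
  /0 0.0.0.0: MATCH
Selected: next-hop 90.112.70.102 via eth1 (matched /18)


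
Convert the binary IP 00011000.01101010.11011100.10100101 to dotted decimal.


00011000 = 24
01101010 = 106
11011100 = 220
10100101 = 165
IP: 24.106.220.165


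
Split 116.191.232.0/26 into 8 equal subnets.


New prefix = 26 + 3 = 29
Each subnet has 8 addresses
  116.191.232.0/29
  116.191.232.8/29
  116.191.232.16/29
  116.191.232.24/29
  116.191.232.32/29
  116.191.232.40/29
  116.191.232.48/29
  116.191.232.56/29
Subnets: 116.191.232.0/29, 116.191.232.8/29, 116.191.232.16/29, 116.191.232.24/29, 116.191.232.32/29, 116.191.232.40/29, 116.191.232.48/29, 116.191.232.56/29
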